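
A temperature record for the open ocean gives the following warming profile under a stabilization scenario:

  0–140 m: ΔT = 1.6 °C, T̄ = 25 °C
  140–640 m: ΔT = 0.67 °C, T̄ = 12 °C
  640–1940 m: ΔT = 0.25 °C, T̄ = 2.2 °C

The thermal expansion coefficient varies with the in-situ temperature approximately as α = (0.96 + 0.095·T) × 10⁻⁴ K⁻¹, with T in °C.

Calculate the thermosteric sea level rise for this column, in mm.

Δh ≈ 183 mm

Layer 1: α = (0.96 + 0.095×25)×10⁻⁴ = 3.335×10⁻⁴ K⁻¹
Layer 2: α = (0.96 + 0.095×12)×10⁻⁴ = 2.1×10⁻⁴ K⁻¹
Layer 3: α = (0.96 + 0.095×2.2)×10⁻⁴ = 1.169×10⁻⁴ K⁻¹
1.6 × 140 × 3.335×10⁻⁴ = 0.074704 m
Layer 2: 0.67 × 2.1×10⁻⁴ × 500 = 0.07035 m
1300 × 1.169×10⁻⁴ × 0.25 = 0.0379925 m
Δh = 0.074704 + 0.07035 + 0.0379925 = 0.1830465 m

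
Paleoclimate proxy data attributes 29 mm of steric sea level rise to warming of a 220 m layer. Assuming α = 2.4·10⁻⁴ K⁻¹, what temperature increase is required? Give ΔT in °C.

ΔT = Δh/(αH) = 0.029 / (2.4×10⁻⁴ × 220) ≈ 0.5492 °C

about 0.55 °C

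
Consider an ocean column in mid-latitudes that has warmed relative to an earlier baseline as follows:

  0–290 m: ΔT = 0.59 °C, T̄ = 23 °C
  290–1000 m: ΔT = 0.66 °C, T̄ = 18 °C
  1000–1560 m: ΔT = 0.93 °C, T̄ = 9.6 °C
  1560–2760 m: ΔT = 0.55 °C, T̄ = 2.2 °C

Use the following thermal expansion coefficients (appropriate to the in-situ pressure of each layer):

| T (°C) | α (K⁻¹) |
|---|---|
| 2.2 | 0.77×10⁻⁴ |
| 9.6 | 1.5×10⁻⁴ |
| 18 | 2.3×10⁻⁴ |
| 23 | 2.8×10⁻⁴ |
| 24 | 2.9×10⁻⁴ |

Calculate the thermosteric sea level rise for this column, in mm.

Δh = 285 mm

Layer 1 at 23 °C → α = 2.8×10⁻⁴ K⁻¹
Layer 2 at 18 °C → α = 2.3×10⁻⁴ K⁻¹
Layer 3 at 9.6 °C → α = 1.5×10⁻⁴ K⁻¹
Layer 4 at 2.2 °C → α = 0.77×10⁻⁴ K⁻¹
Layer 1: 290 × 0.59 × 2.8×10⁻⁴ = 0.047908 m
Layer 2: 2.3×10⁻⁴ × 0.66 × 710 = 0.107778 m
560 × 1.5×10⁻⁴ × 0.93 = 0.07812 m
1560–2760 m: 0.77×10⁻⁴ × 1200 × 0.55 = 0.05082 m
Δh = 0.047908 + 0.107778 + 0.07812 + 0.05082 = 0.284626 m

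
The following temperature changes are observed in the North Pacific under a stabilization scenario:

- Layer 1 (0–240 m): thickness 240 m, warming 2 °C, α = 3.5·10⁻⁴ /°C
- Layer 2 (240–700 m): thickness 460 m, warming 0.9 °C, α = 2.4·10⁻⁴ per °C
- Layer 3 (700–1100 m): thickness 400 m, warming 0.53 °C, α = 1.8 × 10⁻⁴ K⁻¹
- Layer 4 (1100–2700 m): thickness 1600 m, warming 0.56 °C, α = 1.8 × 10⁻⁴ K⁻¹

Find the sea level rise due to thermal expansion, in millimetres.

Δh ≈ 467 mm

3.5×10⁻⁴ × 240 × 2 = 0.16800 m
Layer 2: 0.9 × 460 × 2.4×10⁻⁴ = 0.09936 m
400 × 1.8×10⁻⁴ × 0.53 = 0.03816 m
1100–2700 m: 1.8×10⁻⁴ × 1600 × 0.56 = 0.16128 m
Δh = 0.16800 + 0.09936 + 0.03816 + 0.16128 = 0.46680 m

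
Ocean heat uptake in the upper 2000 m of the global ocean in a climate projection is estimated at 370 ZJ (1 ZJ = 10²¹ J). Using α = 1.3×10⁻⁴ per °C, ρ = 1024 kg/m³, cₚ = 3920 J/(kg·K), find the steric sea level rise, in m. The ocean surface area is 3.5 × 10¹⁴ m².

about 0.0342 m

Per unit area: Q = 370×10²¹ / (3.5×10¹⁴) ≈ 1.057×10⁹ J/m²
Δh = αQ/(ρcₚ) = 1.3×10⁻⁴ × 1.057×10⁹ / (1024 × 3920) ≈ 0.034232 m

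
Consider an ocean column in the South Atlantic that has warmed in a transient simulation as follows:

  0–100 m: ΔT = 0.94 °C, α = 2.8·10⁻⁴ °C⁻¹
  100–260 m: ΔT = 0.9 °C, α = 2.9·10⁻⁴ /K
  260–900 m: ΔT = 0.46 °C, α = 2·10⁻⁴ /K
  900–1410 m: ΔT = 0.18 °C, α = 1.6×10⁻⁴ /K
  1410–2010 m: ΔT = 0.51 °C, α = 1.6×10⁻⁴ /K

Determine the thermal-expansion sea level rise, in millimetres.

Layer 1: 0.94 × 100 × 2.8×10⁻⁴ = 0.02632 m
2.9×10⁻⁴ × 0.9 × 160 = 0.04176 m
0.46 × 2×10⁻⁴ × 640 = 0.05888 m
1.6×10⁻⁴ × 510 × 0.18 = 0.014688 m
Layer 5: 1.6×10⁻⁴ × 600 × 0.51 = 0.04896 m
Δh = 0.02632 + 0.04176 + 0.05888 + 0.014688 + 0.04896 = 0.190608 m

190 mm of thermosteric rise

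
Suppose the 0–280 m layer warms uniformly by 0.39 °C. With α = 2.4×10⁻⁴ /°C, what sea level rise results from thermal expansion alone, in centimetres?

Δh = αΔT·H = 2.4×10⁻⁴ × 0.39 × 280 = 0.026208 m

about 2.62 cm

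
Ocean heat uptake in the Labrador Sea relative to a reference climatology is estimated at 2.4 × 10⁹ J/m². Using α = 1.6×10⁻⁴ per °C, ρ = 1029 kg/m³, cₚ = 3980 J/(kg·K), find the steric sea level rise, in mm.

Δh = αQ/(ρcₚ) = 1.6×10⁻⁴ × 2.4×10⁹ / (1029 × 3980) ≈ 0.093763 m

Δh = 93.8 mm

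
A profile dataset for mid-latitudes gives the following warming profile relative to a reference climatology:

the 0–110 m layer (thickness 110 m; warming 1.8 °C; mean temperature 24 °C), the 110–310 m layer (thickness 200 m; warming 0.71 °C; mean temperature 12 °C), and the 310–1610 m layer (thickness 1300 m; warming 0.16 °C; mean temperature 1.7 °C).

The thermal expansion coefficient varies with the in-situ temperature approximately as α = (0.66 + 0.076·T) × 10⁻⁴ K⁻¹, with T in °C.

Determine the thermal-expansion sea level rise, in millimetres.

Layer 1: α = (0.66 + 0.076×24)×10⁻⁴ = 2.484×10⁻⁴ K⁻¹
Layer 2: α = (0.66 + 0.076×12)×10⁻⁴ = 1.572×10⁻⁴ K⁻¹
Layer 3: α = (0.66 + 0.076×1.7)×10⁻⁴ = 0.7892×10⁻⁴ K⁻¹
2.484×10⁻⁴ × 110 × 1.8 = 0.0491832 m
110–310 m: 200 × 1.572×10⁻⁴ × 0.71 = 0.0223224 m
Layer 3: 0.16 × 0.7892×10⁻⁴ × 1300 = 0.01641536 m
Δh = 0.0491832 + 0.0223224 + 0.01641536 = 0.08792096 m

Δh = 87.9 mm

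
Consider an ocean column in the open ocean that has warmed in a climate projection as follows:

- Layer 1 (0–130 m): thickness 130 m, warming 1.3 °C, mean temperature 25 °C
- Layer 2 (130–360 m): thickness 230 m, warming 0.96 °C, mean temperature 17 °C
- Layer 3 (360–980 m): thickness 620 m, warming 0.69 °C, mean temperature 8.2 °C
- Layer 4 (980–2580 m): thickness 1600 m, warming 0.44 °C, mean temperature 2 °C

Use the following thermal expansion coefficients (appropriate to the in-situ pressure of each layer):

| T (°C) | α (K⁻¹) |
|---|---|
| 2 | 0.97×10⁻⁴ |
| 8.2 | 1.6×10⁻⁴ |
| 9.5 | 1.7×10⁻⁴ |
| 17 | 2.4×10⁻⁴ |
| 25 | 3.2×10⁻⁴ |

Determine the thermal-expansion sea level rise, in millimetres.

Δh = 244 mm

Layer 1 at 25 °C → α = 3.2×10⁻⁴ K⁻¹
Layer 2 at 17 °C → α = 2.4×10⁻⁴ K⁻¹
Layer 3 at 8.2 °C → α = 1.6×10⁻⁴ K⁻¹
Layer 4 at 2 °C → α = 0.97×10⁻⁴ K⁻¹
Layer 1: 3.2×10⁻⁴ × 130 × 1.3 = 0.05408 m
Layer 2: 0.96 × 2.4×10⁻⁴ × 230 = 0.052992 m
360–980 m: 1.6×10⁻⁴ × 620 × 0.69 = 0.068448 m
0.44 × 0.97×10⁻⁴ × 1600 = 0.068288 m
Δh = 0.05408 + 0.052992 + 0.068448 + 0.068288 = 0.243808 m ≈ 244 mm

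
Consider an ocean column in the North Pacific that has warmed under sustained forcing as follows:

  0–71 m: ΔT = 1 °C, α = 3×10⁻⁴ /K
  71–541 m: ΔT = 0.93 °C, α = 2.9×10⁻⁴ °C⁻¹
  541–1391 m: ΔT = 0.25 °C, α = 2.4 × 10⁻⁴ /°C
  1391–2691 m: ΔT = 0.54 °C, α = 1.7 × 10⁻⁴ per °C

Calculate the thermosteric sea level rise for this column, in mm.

318 mm

Layer 1: 71 × 3×10⁻⁴ × 1 = 0.02130 m
71–541 m: 470 × 2.9×10⁻⁴ × 0.93 = 0.126759 m
541–1391 m: 0.25 × 850 × 2.4×10⁻⁴ = 0.05100 m
0.54 × 1.7×10⁻⁴ × 1300 = 0.11934 m
Δh = 0.02130 + 0.126759 + 0.05100 + 0.11934 = 0.318399 m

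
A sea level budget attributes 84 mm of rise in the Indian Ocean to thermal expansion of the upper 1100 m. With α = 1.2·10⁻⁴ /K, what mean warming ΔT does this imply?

ΔT = Δh/(αH) = 0.084 / (1.2×10⁻⁴ × 1100) ≈ 0.6364 °C

ΔT ≈ 0.64 °C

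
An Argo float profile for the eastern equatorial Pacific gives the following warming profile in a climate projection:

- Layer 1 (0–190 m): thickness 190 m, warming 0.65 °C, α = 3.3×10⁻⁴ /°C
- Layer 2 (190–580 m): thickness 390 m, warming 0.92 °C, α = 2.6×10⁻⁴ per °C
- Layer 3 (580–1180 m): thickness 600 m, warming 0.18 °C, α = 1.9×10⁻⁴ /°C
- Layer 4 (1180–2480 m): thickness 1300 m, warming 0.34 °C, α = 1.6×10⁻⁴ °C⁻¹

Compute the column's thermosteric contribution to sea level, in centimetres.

23 cm

0–190 m: 3.3×10⁻⁴ × 0.65 × 190 = 0.040755 m
190–580 m: 0.92 × 2.6×10⁻⁴ × 390 = 0.093288 m
580–1180 m: 1.9×10⁻⁴ × 600 × 0.18 = 0.02052 m
1180–2480 m: 0.34 × 1.6×10⁻⁴ × 1300 = 0.07072 m
Δh = 0.040755 + 0.093288 + 0.02052 + 0.07072 = 0.225283 m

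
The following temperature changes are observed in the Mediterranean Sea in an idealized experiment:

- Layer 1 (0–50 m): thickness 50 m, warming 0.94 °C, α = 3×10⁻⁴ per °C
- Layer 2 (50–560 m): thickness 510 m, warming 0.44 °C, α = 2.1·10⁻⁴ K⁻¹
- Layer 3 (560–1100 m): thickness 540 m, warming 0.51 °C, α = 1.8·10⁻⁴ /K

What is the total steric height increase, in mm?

Δh ≈ 111 mm

0–50 m: 3×10⁻⁴ × 50 × 0.94 = 0.01410 m
50–560 m: 2.1×10⁻⁴ × 510 × 0.44 = 0.047124 m
560–1100 m: 540 × 1.8×10⁻⁴ × 0.51 = 0.049572 m
Δh = 0.01410 + 0.047124 + 0.049572 = 0.110796 m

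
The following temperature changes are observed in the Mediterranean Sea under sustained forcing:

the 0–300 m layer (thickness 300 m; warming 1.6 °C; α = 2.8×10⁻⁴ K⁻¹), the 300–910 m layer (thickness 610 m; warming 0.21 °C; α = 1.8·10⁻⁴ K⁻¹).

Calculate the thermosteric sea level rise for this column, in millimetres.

160 mm of thermosteric rise

300 × 2.8×10⁻⁴ × 1.6 = 0.13440 m
610 × 1.8×10⁻⁴ × 0.21 = 0.023058 m
Δh = 0.13440 + 0.023058 = 0.157458 m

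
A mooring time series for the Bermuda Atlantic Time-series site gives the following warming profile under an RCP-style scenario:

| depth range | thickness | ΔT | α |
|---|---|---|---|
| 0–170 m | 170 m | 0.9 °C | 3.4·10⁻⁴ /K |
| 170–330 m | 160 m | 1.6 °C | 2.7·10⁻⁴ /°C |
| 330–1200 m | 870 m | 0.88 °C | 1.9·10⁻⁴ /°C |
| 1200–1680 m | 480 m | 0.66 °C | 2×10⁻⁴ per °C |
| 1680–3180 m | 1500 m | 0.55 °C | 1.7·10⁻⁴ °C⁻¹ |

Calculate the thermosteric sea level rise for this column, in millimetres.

about 470 mm

0–170 m: 3.4×10⁻⁴ × 170 × 0.9 = 0.05202 m
170–330 m: 1.6 × 2.7×10⁻⁴ × 160 = 0.06912 m
Layer 3: 1.9×10⁻⁴ × 870 × 0.88 = 0.145464 m
1200–1680 m: 2×10⁻⁴ × 480 × 0.66 = 0.06336 m
0.55 × 1500 × 1.7×10⁻⁴ = 0.14025 m
Δh = 0.05202 + 0.06912 + 0.145464 + 0.06336 + 0.14025 = 0.470214 m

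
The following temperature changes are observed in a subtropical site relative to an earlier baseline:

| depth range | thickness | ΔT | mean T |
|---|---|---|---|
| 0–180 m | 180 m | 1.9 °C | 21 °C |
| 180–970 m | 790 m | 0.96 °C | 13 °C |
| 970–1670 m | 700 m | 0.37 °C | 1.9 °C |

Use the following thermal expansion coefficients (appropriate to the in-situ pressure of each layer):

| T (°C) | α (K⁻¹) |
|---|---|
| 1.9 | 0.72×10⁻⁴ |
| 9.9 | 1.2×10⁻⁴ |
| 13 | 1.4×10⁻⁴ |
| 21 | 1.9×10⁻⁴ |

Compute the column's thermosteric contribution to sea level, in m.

Layer 1 at 21 °C → α = 1.9×10⁻⁴ K⁻¹
Layer 2 at 13 °C → α = 1.4×10⁻⁴ K⁻¹
Layer 3 at 1.9 °C → α = 0.72×10⁻⁴ K⁻¹
1.9 × 1.9×10⁻⁴ × 180 = 0.06498 m
1.4×10⁻⁴ × 0.96 × 790 = 0.106176 m
Layer 3: 0.72×10⁻⁴ × 0.37 × 700 = 0.018648 m
Δh = 0.06498 + 0.106176 + 0.018648 = 0.189804 m

0.190 m of thermosteric rise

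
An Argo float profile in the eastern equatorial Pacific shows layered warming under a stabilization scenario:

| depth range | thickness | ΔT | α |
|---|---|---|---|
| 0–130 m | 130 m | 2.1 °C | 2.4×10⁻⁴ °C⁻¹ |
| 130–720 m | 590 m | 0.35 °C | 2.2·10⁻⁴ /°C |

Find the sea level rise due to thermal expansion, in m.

0.111 m

2.4×10⁻⁴ × 2.1 × 130 = 0.06552 m
Layer 2: 590 × 0.35 × 2.2×10⁻⁴ = 0.04543 m
Δh = 0.06552 + 0.04543 = 0.11095 m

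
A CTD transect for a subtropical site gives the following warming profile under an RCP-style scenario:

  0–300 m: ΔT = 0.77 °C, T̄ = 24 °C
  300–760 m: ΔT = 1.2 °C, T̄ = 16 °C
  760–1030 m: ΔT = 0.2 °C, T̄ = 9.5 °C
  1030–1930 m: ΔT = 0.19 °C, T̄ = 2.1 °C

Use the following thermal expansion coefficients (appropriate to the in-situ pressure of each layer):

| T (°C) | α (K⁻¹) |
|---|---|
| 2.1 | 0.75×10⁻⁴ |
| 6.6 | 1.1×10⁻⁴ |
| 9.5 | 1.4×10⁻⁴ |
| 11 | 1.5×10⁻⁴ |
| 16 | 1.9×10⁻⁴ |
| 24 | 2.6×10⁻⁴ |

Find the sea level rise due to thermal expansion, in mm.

185 mm of thermosteric rise

Layer 1 at 24 °C → α = 2.6×10⁻⁴ K⁻¹
Layer 2 at 16 °C → α = 1.9×10⁻⁴ K⁻¹
Layer 3 at 9.5 °C → α = 1.4×10⁻⁴ K⁻¹
Layer 4 at 2.1 °C → α = 0.75×10⁻⁴ K⁻¹
2.6×10⁻⁴ × 300 × 0.77 = 0.06006 m
Layer 2: 460 × 1.2 × 1.9×10⁻⁴ = 0.10488 m
760–1030 m: 0.2 × 270 × 1.4×10⁻⁴ = 0.00756 m
900 × 0.75×10⁻⁴ × 0.19 = 0.012825 m
Δh = 0.06006 + 0.10488 + 0.00756 + 0.012825 = 0.185325 m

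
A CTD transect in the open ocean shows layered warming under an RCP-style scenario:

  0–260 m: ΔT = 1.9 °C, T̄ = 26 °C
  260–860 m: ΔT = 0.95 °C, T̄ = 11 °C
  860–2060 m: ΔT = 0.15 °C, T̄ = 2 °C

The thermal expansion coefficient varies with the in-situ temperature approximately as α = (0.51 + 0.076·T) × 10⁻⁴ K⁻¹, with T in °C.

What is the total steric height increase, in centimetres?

Layer 1: α = (0.51 + 0.076×26)×10⁻⁴ = 2.486×10⁻⁴ K⁻¹
Layer 2: α = (0.51 + 0.076×11)×10⁻⁴ = 1.346×10⁻⁴ K⁻¹
Layer 3: α = (0.51 + 0.076×2)×10⁻⁴ = 0.662×10⁻⁴ K⁻¹
Layer 1: 1.9 × 2.486×10⁻⁴ × 260 = 0.1228084 m
Layer 2: 0.95 × 600 × 1.346×10⁻⁴ = 0.076722 m
0.15 × 0.662×10⁻⁴ × 1200 = 0.011916 m
Δh = 0.1228084 + 0.076722 + 0.011916 = 0.2114464 m

Δh ≈ 21.1 cm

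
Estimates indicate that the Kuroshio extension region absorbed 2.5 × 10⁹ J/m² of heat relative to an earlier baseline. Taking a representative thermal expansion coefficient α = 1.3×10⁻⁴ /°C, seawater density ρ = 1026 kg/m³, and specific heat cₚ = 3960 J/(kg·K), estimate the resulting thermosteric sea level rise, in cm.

about 8.0 cm

Δh = αQ/(ρcₚ) = 1.3×10⁻⁴ × 2.5×10⁹ / (1026 × 3960) ≈ 0.079991 m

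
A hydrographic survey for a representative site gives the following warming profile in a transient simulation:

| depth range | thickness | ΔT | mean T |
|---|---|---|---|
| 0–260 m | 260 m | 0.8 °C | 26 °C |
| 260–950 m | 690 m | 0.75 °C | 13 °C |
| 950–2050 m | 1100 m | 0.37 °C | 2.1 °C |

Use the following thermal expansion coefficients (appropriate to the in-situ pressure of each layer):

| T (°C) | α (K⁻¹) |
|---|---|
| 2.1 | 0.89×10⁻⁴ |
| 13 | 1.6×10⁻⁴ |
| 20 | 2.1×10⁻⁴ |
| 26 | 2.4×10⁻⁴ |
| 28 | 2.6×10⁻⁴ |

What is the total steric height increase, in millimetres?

Layer 1 at 26 °C → α = 2.4×10⁻⁴ K⁻¹
Layer 2 at 13 °C → α = 1.6×10⁻⁴ K⁻¹
Layer 3 at 2.1 °C → α = 0.89×10⁻⁴ K⁻¹
0–260 m: 260 × 0.8 × 2.4×10⁻⁴ = 0.04992 m
Layer 2: 690 × 0.75 × 1.6×10⁻⁴ = 0.08280 m
Layer 3: 0.89×10⁻⁴ × 1100 × 0.37 = 0.036223 m
Δh = 0.04992 + 0.08280 + 0.036223 = 0.168943 m ≈ 170 mm

about 170 mm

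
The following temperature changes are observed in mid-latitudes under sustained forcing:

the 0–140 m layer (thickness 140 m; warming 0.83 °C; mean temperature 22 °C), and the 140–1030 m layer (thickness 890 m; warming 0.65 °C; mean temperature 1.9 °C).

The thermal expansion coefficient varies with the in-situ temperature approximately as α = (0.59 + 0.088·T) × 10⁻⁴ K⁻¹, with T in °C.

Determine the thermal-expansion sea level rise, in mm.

Δh = 73.2 mm

Layer 1: α = (0.59 + 0.088×22)×10⁻⁴ = 2.526×10⁻⁴ K⁻¹
Layer 2: α = (0.59 + 0.088×1.9)×10⁻⁴ = 0.7572×10⁻⁴ K⁻¹
0.83 × 2.526×10⁻⁴ × 140 = 0.02935212 m
890 × 0.7572×10⁻⁴ × 0.65 = 0.04380402 m
Δh = 0.02935212 + 0.04380402 = 0.07315614 m ≈ 73.2 mm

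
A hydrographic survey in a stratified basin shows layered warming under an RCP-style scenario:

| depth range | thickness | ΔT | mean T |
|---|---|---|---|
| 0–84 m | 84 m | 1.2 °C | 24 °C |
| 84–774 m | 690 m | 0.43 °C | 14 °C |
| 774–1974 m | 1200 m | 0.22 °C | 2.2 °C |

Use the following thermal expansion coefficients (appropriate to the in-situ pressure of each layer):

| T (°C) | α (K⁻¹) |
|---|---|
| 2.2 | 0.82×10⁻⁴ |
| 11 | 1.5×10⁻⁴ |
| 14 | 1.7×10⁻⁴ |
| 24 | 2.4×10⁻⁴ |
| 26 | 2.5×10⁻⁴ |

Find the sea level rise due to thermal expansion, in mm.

about 96.3 mm

Layer 1 at 24 °C → α = 2.4×10⁻⁴ K⁻¹
Layer 2 at 14 °C → α = 1.7×10⁻⁴ K⁻¹
Layer 3 at 2.2 °C → α = 0.82×10⁻⁴ K⁻¹
0–84 m: 84 × 2.4×10⁻⁴ × 1.2 = 0.024192 m
0.43 × 690 × 1.7×10⁻⁴ = 0.050439 m
774–1974 m: 0.82×10⁻⁴ × 0.22 × 1200 = 0.021648 m
Δh = 0.024192 + 0.050439 + 0.021648 = 0.096279 m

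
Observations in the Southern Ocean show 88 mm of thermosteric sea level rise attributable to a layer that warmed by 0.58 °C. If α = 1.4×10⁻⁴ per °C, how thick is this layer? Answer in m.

1080 m

H = Δh/(αΔT) = 0.088 / (1.4×10⁻⁴ × 0.58) ≈ 1084 m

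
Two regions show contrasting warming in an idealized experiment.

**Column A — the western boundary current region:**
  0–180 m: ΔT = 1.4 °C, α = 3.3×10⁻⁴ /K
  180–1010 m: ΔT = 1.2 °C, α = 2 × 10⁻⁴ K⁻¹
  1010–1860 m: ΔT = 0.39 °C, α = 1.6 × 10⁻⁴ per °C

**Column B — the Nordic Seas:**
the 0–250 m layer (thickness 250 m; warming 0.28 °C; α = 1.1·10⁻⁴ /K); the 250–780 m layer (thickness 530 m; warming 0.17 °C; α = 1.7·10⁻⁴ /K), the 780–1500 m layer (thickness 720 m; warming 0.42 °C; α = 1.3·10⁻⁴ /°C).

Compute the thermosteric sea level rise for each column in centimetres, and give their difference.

A: 34 cm; B: 6.2 cm; difference 27 cm

A 1.4 × 3.3×10⁻⁴ × 180 = 0.08316 m
A 830 × 1.2 × 2×10⁻⁴ = 0.19920 m
A 0.39 × 850 × 1.6×10⁻⁴ = 0.05304 m
A total: 0.33540 m
B 0–250 m: 250 × 1.1×10⁻⁴ × 0.28 = 0.00770 m
B 530 × 1.7×10⁻⁴ × 0.17 = 0.015317 m
B 780–1500 m: 0.42 × 720 × 1.3×10⁻⁴ = 0.039312 m
B total: 0.062329 m
Difference: 0.33540 − 0.062329 = 0.273071 m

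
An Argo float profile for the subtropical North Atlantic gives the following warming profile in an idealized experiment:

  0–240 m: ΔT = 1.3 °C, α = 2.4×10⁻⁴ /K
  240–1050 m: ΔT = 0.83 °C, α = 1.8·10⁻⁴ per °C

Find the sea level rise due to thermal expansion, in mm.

0–240 m: 1.3 × 240 × 2.4×10⁻⁴ = 0.07488 m
1.8×10⁻⁴ × 0.83 × 810 = 0.121014 m
Δh = 0.07488 + 0.121014 = 0.195894 m

Δh ≈ 196 mm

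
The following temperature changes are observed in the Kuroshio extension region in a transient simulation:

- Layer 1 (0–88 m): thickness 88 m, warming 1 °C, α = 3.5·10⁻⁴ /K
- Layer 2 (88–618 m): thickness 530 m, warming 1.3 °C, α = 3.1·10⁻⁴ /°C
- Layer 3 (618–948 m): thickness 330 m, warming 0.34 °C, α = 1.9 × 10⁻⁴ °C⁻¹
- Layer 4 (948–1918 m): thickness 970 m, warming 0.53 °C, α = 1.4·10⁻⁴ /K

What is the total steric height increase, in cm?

Δh = 34 cm

Layer 1: 1 × 88 × 3.5×10⁻⁴ = 0.03080 m
88–618 m: 3.1×10⁻⁴ × 1.3 × 530 = 0.21359 m
Layer 3: 1.9×10⁻⁴ × 330 × 0.34 = 0.021318 m
948–1918 m: 970 × 1.4×10⁻⁴ × 0.53 = 0.071974 m
Δh = 0.03080 + 0.21359 + 0.021318 + 0.071974 = 0.337682 m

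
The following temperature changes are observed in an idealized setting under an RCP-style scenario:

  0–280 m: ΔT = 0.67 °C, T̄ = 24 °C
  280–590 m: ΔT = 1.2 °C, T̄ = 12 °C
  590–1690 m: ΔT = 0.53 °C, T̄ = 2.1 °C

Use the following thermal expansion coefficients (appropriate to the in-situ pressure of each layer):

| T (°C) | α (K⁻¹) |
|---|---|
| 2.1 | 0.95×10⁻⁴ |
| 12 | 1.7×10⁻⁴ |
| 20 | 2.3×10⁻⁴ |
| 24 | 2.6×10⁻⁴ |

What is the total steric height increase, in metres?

Layer 1 at 24 °C → α = 2.6×10⁻⁴ K⁻¹
Layer 2 at 12 °C → α = 1.7×10⁻⁴ K⁻¹
Layer 3 at 2.1 °C → α = 0.95×10⁻⁴ K⁻¹
Layer 1: 280 × 0.67 × 2.6×10⁻⁴ = 0.048776 m
Layer 2: 1.2 × 310 × 1.7×10⁻⁴ = 0.06324 m
Layer 3: 0.95×10⁻⁴ × 0.53 × 1100 = 0.055385 m
Δh = 0.048776 + 0.06324 + 0.055385 = 0.167401 m

Δh = 0.167 m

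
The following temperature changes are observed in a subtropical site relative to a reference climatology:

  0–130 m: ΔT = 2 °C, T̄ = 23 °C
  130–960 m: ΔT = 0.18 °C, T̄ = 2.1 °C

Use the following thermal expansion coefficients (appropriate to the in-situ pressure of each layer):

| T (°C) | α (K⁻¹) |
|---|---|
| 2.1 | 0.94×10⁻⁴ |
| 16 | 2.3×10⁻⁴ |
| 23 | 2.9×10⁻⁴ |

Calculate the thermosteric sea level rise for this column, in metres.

Δh = 0.0894 m

Layer 1 at 23 °C → α = 2.9×10⁻⁴ K⁻¹
Layer 2 at 2.1 °C → α = 0.94×10⁻⁴ K⁻¹
2 × 130 × 2.9×10⁻⁴ = 0.07540 m
0.18 × 830 × 0.94×10⁻⁴ = 0.0140436 m
Δh = 0.07540 + 0.0140436 = 0.0894436 m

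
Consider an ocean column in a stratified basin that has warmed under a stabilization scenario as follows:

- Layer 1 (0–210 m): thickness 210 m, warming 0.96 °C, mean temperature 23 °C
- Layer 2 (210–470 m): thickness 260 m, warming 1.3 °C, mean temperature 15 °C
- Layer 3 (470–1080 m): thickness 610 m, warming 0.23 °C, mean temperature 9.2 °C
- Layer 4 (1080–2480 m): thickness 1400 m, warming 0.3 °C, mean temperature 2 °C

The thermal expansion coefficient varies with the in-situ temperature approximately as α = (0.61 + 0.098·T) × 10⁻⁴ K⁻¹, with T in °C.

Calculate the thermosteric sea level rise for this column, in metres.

Layer 1: α = (0.61 + 0.098×23)×10⁻⁴ = 2.864×10⁻⁴ K⁻¹
Layer 2: α = (0.61 + 0.098×15)×10⁻⁴ = 2.08×10⁻⁴ K⁻¹
Layer 3: α = (0.61 + 0.098×9.2)×10⁻⁴ = 1.5116×10⁻⁴ K⁻¹
Layer 4: α = (0.61 + 0.098×2)×10⁻⁴ = 0.806×10⁻⁴ K⁻¹
210 × 0.96 × 2.864×10⁻⁴ = 0.05773824 m
210–470 m: 2.08×10⁻⁴ × 260 × 1.3 = 0.070304 m
Layer 3: 610 × 0.23 × 1.5116×10⁻⁴ = 0.021207748 m
1080–2480 m: 0.3 × 0.806×10⁻⁴ × 1400 = 0.033852 m
Δh = 0.05773824 + 0.070304 + 0.021207748 + 0.033852 = 0.183101988 m

about 0.183 m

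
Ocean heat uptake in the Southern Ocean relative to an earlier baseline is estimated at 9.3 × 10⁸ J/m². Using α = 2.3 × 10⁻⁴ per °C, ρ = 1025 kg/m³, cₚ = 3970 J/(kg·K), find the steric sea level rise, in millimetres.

52.6 mm

Δh = αQ/(ρcₚ) = 2.3×10⁻⁴ × 9.3×10⁸ / (1025 × 3970) ≈ 0.052565 m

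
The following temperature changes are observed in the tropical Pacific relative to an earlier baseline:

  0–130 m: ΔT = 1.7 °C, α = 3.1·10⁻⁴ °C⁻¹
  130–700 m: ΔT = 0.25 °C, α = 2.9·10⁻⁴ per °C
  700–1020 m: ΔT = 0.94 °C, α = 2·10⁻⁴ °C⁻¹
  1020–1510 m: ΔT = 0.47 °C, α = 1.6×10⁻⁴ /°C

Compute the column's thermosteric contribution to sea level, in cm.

Layer 1: 3.1×10⁻⁴ × 1.7 × 130 = 0.06851 m
130–700 m: 570 × 2.9×10⁻⁴ × 0.25 = 0.041325 m
320 × 0.94 × 2×10⁻⁴ = 0.06016 m
1020–1510 m: 1.6×10⁻⁴ × 0.47 × 490 = 0.036848 m
Δh = 0.06851 + 0.041325 + 0.06016 + 0.036848 = 0.206843 m

20.7 cm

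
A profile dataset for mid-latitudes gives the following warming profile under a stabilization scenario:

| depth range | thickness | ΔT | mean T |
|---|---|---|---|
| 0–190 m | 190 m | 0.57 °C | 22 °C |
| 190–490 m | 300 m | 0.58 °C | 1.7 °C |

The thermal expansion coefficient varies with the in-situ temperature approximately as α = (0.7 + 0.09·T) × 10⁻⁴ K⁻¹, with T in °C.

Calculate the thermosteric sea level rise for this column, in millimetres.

43.9 mm of thermosteric rise

Layer 1: α = (0.7 + 0.09×22)×10⁻⁴ = 2.68×10⁻⁴ K⁻¹
Layer 2: α = (0.7 + 0.09×1.7)×10⁻⁴ = 0.853×10⁻⁴ K⁻¹
Layer 1: 0.57 × 2.68×10⁻⁴ × 190 = 0.0290244 m
Layer 2: 0.58 × 300 × 0.853×10⁻⁴ = 0.0148422 m
Δh = 0.0290244 + 0.0148422 = 0.0438666 m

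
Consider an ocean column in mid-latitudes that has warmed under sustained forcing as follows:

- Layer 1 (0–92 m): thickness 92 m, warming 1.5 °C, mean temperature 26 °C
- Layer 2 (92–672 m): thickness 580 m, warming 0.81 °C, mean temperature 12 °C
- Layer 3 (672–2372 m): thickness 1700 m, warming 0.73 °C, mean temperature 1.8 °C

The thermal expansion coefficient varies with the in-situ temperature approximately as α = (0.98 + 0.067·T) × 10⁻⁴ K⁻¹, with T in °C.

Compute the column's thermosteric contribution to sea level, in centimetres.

Layer 1: α = (0.98 + 0.067×26)×10⁻⁴ = 2.722×10⁻⁴ K⁻¹
Layer 2: α = (0.98 + 0.067×12)×10⁻⁴ = 1.784×10⁻⁴ K⁻¹
Layer 3: α = (0.98 + 0.067×1.8)×10⁻⁴ = 1.1006×10⁻⁴ K⁻¹
0–92 m: 1.5 × 2.722×10⁻⁴ × 92 = 0.0375636 m
0.81 × 580 × 1.784×10⁻⁴ = 0.08381232 m
Layer 3: 1.1006×10⁻⁴ × 1700 × 0.73 = 0.13658446 m
Δh = 0.0375636 + 0.08381232 + 0.13658446 = 0.25796038 m

25.8 cm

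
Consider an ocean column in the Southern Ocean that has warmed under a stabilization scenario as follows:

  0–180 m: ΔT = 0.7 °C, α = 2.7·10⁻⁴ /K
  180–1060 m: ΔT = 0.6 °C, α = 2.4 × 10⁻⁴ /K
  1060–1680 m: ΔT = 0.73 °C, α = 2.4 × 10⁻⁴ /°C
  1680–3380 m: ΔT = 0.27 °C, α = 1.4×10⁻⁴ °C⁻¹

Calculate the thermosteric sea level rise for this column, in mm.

Δh = 334 mm

0–180 m: 180 × 0.7 × 2.7×10⁻⁴ = 0.03402 m
180–1060 m: 880 × 0.6 × 2.4×10⁻⁴ = 0.12672 m
Layer 3: 2.4×10⁻⁴ × 620 × 0.73 = 0.108624 m
1680–3380 m: 1700 × 1.4×10⁻⁴ × 0.27 = 0.06426 m
Δh = 0.03402 + 0.12672 + 0.108624 + 0.06426 = 0.333624 m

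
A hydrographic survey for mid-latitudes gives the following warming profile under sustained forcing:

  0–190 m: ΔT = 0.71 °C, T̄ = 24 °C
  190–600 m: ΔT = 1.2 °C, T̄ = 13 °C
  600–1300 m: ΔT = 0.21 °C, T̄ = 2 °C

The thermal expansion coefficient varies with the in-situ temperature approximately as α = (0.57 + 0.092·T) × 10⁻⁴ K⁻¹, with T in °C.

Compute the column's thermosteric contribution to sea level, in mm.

Layer 1: α = (0.57 + 0.092×24)×10⁻⁴ = 2.778×10⁻⁴ K⁻¹
Layer 2: α = (0.57 + 0.092×13)×10⁻⁴ = 1.766×10⁻⁴ K⁻¹
Layer 3: α = (0.57 + 0.092×2)×10⁻⁴ = 0.754×10⁻⁴ K⁻¹
Layer 1: 190 × 0.71 × 2.778×10⁻⁴ = 0.03747522 m
1.766×10⁻⁴ × 1.2 × 410 = 0.0868872 m
Layer 3: 0.754×10⁻⁴ × 700 × 0.21 = 0.0110838 m
Δh = 0.03747522 + 0.0868872 + 0.0110838 = 0.13544622 m

135 mm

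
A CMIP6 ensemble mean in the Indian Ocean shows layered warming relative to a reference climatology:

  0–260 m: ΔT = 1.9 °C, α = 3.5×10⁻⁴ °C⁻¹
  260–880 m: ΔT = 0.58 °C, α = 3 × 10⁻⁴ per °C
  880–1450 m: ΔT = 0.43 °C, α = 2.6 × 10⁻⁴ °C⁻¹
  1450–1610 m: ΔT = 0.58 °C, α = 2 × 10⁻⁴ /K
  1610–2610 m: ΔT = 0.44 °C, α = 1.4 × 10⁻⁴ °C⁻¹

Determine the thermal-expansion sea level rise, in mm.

Δh = 425 mm

Layer 1: 260 × 3.5×10⁻⁴ × 1.9 = 0.17290 m
0.58 × 620 × 3×10⁻⁴ = 0.10788 m
Layer 3: 570 × 2.6×10⁻⁴ × 0.43 = 0.063726 m
1450–1610 m: 0.58 × 160 × 2×10⁻⁴ = 0.01856 m
1610–2610 m: 1.4×10⁻⁴ × 0.44 × 1000 = 0.06160 m
Δh = 0.17290 + 0.10788 + 0.063726 + 0.01856 + 0.06160 = 0.424666 m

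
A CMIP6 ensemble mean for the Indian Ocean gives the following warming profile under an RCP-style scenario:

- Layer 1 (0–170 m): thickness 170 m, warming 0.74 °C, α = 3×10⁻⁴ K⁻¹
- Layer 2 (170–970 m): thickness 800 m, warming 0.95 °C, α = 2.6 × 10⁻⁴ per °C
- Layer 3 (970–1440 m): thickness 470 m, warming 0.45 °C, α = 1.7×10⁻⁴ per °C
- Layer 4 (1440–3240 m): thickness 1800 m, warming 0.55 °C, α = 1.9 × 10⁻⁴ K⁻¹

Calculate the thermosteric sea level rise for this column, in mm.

Δh = 459 mm

170 × 0.74 × 3×10⁻⁴ = 0.03774 m
170–970 m: 0.95 × 2.6×10⁻⁴ × 800 = 0.19760 m
470 × 1.7×10⁻⁴ × 0.45 = 0.035955 m
1440–3240 m: 0.55 × 1.9×10⁻⁴ × 1800 = 0.18810 m
Δh = 0.03774 + 0.19760 + 0.035955 + 0.18810 = 0.459395 m ≈ 459 mm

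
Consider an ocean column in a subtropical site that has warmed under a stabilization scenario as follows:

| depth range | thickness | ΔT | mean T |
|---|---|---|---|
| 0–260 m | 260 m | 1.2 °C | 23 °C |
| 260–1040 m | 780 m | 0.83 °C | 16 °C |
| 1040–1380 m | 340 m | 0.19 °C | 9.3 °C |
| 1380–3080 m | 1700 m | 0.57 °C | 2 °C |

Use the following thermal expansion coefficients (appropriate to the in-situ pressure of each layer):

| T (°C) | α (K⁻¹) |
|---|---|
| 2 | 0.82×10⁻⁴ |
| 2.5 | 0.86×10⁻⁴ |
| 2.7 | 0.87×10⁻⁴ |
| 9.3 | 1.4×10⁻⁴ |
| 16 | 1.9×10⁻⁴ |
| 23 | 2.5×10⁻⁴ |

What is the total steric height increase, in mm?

about 290 mm

Layer 1 at 23 °C → α = 2.5×10⁻⁴ K⁻¹
Layer 2 at 16 °C → α = 1.9×10⁻⁴ K⁻¹
Layer 3 at 9.3 °C → α = 1.4×10⁻⁴ K⁻¹
Layer 4 at 2 °C → α = 0.82×10⁻⁴ K⁻¹
260 × 1.2 × 2.5×10⁻⁴ = 0.07800 m
780 × 1.9×10⁻⁴ × 0.83 = 0.123006 m
Layer 3: 0.19 × 340 × 1.4×10⁻⁴ = 0.009044 m
Layer 4: 0.57 × 0.82×10⁻⁴ × 1700 = 0.079458 m
Δh = 0.07800 + 0.123006 + 0.009044 + 0.079458 = 0.289508 m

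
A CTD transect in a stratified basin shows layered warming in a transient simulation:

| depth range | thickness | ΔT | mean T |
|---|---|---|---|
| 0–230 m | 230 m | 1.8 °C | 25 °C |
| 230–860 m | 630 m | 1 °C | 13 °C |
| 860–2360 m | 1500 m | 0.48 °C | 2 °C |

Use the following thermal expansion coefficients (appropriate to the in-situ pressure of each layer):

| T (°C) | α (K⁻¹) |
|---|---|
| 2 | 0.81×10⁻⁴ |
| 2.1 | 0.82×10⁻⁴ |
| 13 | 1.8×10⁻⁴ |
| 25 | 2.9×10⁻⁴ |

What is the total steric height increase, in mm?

Layer 1 at 25 °C → α = 2.9×10⁻⁴ K⁻¹
Layer 2 at 13 °C → α = 1.8×10⁻⁴ K⁻¹
Layer 3 at 2 °C → α = 0.81×10⁻⁴ K⁻¹
Layer 1: 1.8 × 230 × 2.9×10⁻⁴ = 0.12006 m
Layer 2: 1 × 1.8×10⁻⁴ × 630 = 0.11340 m
860–2360 m: 0.48 × 0.81×10⁻⁴ × 1500 = 0.05832 m
Δh = 0.12006 + 0.11340 + 0.05832 = 0.29178 m

Δh = 292 mm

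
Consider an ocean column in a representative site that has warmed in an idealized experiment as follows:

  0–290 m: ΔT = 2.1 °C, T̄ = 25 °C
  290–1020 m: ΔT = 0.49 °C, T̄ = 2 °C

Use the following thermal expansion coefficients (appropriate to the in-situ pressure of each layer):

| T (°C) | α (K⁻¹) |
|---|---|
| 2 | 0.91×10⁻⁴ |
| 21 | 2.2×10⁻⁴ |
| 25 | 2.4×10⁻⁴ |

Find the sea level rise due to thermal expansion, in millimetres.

Layer 1 at 25 °C → α = 2.4×10⁻⁴ K⁻¹
Layer 2 at 2 °C → α = 0.91×10⁻⁴ K⁻¹
Layer 1: 290 × 2.4×10⁻⁴ × 2.1 = 0.14616 m
Layer 2: 0.91×10⁻⁴ × 730 × 0.49 = 0.0325507 m
Δh = 0.14616 + 0.0325507 = 0.1787107 m

Δh = 180 mm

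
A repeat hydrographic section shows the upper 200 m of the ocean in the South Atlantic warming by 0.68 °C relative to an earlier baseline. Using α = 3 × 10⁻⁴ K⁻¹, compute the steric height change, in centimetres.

Δh = αΔT·H = 3×10⁻⁴ × 0.68 × 200 = 0.04080 m

Δh ≈ 4.1 cm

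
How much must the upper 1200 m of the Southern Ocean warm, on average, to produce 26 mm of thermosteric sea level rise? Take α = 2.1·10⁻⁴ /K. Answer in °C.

ΔT = Δh/(αH) = 0.026 / (2.1×10⁻⁴ × 1200) ≈ 0.1032 °C

about 0.10 °C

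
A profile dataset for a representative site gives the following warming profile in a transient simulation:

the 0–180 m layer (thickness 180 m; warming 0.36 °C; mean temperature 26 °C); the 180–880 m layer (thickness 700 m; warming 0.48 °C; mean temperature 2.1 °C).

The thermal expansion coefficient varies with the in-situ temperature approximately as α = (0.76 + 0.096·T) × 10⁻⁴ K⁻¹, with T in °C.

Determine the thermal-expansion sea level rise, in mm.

Layer 1: α = (0.76 + 0.096×26)×10⁻⁴ = 3.256×10⁻⁴ K⁻¹
Layer 2: α = (0.76 + 0.096×2.1)×10⁻⁴ = 0.9616×10⁻⁴ K⁻¹
0–180 m: 180 × 3.256×10⁻⁴ × 0.36 = 0.02109888 m
0.9616×10⁻⁴ × 700 × 0.48 = 0.03230976 m
Δh = 0.02109888 + 0.03230976 = 0.05340864 m

53.4 mm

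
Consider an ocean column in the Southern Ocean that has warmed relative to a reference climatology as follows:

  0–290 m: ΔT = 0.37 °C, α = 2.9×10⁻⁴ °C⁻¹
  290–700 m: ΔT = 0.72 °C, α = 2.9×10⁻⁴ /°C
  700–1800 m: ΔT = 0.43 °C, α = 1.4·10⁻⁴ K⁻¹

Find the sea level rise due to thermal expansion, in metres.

about 0.18 m

0–290 m: 290 × 2.9×10⁻⁴ × 0.37 = 0.031117 m
0.72 × 2.9×10⁻⁴ × 410 = 0.085608 m
1100 × 1.4×10⁻⁴ × 0.43 = 0.06622 m
Δh = 0.031117 + 0.085608 + 0.06622 = 0.182945 m ≈ 0.18 m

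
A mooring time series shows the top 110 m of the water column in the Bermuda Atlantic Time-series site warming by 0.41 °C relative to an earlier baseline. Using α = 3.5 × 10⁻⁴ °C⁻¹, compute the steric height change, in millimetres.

Δh = αΔT·H = 3.5×10⁻⁴ × 0.41 × 110 = 0.015785 m

15.8 mm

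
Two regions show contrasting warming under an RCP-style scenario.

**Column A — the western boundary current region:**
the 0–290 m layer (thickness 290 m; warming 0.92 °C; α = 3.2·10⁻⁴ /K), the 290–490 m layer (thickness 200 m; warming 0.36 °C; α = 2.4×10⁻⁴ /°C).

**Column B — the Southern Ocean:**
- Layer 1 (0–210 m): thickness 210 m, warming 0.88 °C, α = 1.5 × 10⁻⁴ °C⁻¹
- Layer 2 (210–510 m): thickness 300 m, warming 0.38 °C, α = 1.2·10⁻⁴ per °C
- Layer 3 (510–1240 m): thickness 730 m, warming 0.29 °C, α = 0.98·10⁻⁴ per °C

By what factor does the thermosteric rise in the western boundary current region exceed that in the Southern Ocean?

A 3.2×10⁻⁴ × 290 × 0.92 = 0.085376 m
A 290–490 m: 2.4×10⁻⁴ × 0.36 × 200 = 0.01728 m
A total: 0.102656 m
B 210 × 1.5×10⁻⁴ × 0.88 = 0.02772 m
B 300 × 0.38 × 1.2×10⁻⁴ = 0.01368 m
B Layer 3: 0.29 × 0.98×10⁻⁴ × 730 = 0.0207466 m
B total: 0.0621466 m
Ratio: 0.102656 / 0.0621466 ≈ 1.652

1.7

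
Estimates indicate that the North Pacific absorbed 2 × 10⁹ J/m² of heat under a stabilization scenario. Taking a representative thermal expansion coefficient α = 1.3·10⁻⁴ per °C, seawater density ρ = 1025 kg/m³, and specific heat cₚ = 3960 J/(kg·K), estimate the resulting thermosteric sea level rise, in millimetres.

64 mm of thermosteric rise

Δh = αQ/(ρcₚ) = 1.3×10⁻⁴ × 2×10⁹ / (1025 × 3960) ≈ 0.064055 m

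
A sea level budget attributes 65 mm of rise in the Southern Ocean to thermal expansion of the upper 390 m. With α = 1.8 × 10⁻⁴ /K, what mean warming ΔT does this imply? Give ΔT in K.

ΔT = Δh/(αH) = 0.065 / (1.8×10⁻⁴ × 390) ≈ 0.9259 K

0.926 K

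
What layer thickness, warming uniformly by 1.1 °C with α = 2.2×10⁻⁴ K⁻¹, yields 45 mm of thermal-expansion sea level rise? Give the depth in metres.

about 186 m

H = Δh/(αΔT) = 0.045 / (2.2×10⁻⁴ × 1.1) ≈ 186.0 m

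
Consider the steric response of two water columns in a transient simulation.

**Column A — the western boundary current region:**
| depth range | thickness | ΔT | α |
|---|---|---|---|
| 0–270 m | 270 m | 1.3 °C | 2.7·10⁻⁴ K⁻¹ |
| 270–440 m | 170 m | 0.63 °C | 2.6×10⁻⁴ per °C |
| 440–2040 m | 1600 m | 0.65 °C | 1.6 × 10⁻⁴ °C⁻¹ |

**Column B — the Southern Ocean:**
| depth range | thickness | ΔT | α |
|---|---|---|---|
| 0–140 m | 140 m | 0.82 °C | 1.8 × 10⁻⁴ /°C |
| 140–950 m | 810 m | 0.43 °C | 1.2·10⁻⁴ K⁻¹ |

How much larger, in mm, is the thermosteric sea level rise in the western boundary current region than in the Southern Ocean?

A 0–270 m: 2.7×10⁻⁴ × 270 × 1.3 = 0.09477 m
A 0.63 × 170 × 2.6×10⁻⁴ = 0.027846 m
A 1600 × 0.65 × 1.6×10⁻⁴ = 0.16640 m
A total: 0.289016 m
B 1.8×10⁻⁴ × 0.82 × 140 = 0.020664 m
B 140–950 m: 0.43 × 1.2×10⁻⁴ × 810 = 0.041796 m
B total: 0.06246 m
Difference: 0.289016 − 0.06246 = 0.226556 m

227 mm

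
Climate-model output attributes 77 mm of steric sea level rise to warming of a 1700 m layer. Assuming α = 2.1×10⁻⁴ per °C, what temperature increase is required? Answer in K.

ΔT ≈ 0.216 K

ΔT = Δh/(αH) = 0.077 / (2.1×10⁻⁴ × 1700) ≈ 0.2157 K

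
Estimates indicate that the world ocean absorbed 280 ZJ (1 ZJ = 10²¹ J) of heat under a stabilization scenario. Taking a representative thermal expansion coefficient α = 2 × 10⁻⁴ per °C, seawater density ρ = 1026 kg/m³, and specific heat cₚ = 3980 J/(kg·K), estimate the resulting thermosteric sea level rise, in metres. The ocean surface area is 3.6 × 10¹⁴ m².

Per unit area: Q = 280×10²¹ / (3.6×10¹⁴) ≈ 7.778×10⁸ J/m²
Δh = αQ/(ρcₚ) = 2×10⁻⁴ × 7.778×10⁸ / (1026 × 3980) ≈ 0.038095 m

Δh ≈ 0.0381 m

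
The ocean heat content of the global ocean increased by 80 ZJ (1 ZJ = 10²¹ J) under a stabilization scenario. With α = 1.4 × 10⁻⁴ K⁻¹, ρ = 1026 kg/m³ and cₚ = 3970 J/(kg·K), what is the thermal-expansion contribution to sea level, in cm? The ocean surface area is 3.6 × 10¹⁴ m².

0.764 cm of thermosteric rise

Per unit area: Q = 80×10²¹ / (3.6×10¹⁴) ≈ 2.222×10⁸ J/m²
Δh = αQ/(ρcₚ) = 1.4×10⁻⁴ × 2.222×10⁸ / (1026 × 3970) ≈ 0.0076372 m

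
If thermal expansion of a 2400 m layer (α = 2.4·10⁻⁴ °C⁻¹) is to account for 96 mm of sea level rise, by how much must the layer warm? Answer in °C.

ΔT = Δh/(αH) = 0.096 / (2.4×10⁻⁴ × 2400) ≈ 0.1667 °C

0.167 °C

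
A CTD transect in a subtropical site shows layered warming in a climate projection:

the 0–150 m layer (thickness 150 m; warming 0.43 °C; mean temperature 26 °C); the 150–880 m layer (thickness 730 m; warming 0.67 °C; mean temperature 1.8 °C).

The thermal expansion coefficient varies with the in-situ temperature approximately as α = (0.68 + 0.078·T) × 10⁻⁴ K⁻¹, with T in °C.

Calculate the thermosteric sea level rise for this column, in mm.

Layer 1: α = (0.68 + 0.078×26)×10⁻⁴ = 2.708×10⁻⁴ K⁻¹
Layer 2: α = (0.68 + 0.078×1.8)×10⁻⁴ = 0.8204×10⁻⁴ K⁻¹
Layer 1: 0.43 × 2.708×10⁻⁴ × 150 = 0.0174666 m
150–880 m: 0.8204×10⁻⁴ × 730 × 0.67 = 0.040125764 m
Δh = 0.0174666 + 0.040125764 = 0.057592364 m

58 mm of thermosteric rise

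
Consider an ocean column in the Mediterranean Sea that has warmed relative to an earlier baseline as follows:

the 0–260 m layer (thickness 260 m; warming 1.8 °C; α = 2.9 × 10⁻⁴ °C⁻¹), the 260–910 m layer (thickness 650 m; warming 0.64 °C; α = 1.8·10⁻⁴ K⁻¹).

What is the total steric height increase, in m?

1.8 × 260 × 2.9×10⁻⁴ = 0.13572 m
1.8×10⁻⁴ × 650 × 0.64 = 0.07488 m
Δh = 0.13572 + 0.07488 = 0.21060 m

about 0.21 m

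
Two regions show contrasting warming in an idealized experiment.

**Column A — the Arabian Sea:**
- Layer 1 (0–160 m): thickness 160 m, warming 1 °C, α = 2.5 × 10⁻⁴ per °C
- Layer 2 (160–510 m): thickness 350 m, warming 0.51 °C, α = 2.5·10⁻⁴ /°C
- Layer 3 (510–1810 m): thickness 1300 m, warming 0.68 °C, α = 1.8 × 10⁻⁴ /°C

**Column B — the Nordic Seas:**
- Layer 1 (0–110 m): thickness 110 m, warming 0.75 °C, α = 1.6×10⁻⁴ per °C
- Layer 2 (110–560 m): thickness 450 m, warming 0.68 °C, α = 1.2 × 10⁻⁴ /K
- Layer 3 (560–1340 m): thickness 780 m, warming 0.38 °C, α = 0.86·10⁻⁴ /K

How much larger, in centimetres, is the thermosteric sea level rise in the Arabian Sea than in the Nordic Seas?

Δh_A − Δh_B ≈ 16.8 cm

A Layer 1: 2.5×10⁻⁴ × 160 × 1 = 0.04000 m
A 160–510 m: 0.51 × 350 × 2.5×10⁻⁴ = 0.044625 m
A 1.8×10⁻⁴ × 0.68 × 1300 = 0.15912 m
A total: 0.243745 m
B 0–110 m: 0.75 × 110 × 1.6×10⁻⁴ = 0.01320 m
B 110–560 m: 0.68 × 1.2×10⁻⁴ × 450 = 0.03672 m
B 0.38 × 780 × 0.86×10⁻⁴ = 0.0254904 m
B total: 0.0754104 m
Difference: 0.243745 − 0.0754104 = 0.1683346 m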